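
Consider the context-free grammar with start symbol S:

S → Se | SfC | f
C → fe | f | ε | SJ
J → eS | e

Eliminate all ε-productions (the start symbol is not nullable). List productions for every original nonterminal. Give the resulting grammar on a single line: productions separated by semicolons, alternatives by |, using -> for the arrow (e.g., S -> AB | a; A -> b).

S -> f | Se | Sf | SfC; C -> f | SJ | fe; J -> e | eS

Nullable set: {C}.
S -> SfC: C nullable, giving Sf | SfC.
Drop C -> ε.
Unchanged (no nullable symbols): S -> Se; S -> f; C -> SJ; C -> f; C -> fe; J -> e; J -> eS.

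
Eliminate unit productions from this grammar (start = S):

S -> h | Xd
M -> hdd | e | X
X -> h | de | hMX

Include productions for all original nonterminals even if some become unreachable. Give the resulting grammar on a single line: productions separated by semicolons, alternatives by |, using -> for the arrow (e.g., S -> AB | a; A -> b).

Unit productions: M->X.
Unit pairs (A ⇒* B via units): (M,X).
S: inherits non-unit rules of {S} → Xd | h.
M: inherits non-unit rules of {M, X} → de | e | h | hMX | hdd.
X: inherits non-unit rules of {X} → de | h | hMX.

S -> h | Xd; M -> e | h | de | hMX | hdd; X -> h | de | hMX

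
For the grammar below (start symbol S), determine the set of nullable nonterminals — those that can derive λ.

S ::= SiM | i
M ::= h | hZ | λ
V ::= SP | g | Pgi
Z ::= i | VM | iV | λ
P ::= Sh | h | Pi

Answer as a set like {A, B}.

Directly nullable (have an ε-rule): {M, Z}.
Not nullable: P, S, V — each has a terminal in every rule's right-hand side or depends on a non-nullable symbol.

{M, Z}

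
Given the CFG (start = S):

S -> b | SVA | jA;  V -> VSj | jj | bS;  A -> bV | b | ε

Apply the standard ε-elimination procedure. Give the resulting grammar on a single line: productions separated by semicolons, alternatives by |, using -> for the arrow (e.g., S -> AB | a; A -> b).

S -> b | j | SV | jA | SVA; A -> b | bV; V -> bS | jj | VSj

Nullable set: {A}.
S -> SVA: A nullable, giving SV | SVA.
S -> jA: A nullable, giving j | jA.
Drop A -> ε.
Unchanged (no nullable symbols): S -> b; A -> b; A -> bV; V -> VSj; V -> bS; V -> jj.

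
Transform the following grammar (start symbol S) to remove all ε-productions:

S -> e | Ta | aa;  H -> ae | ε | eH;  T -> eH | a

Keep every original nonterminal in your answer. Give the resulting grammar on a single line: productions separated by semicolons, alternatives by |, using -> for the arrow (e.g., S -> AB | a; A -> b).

Nullable set: {H}.
Drop H -> ε.
H -> eH: H nullable, giving e | eH.
T -> eH: H nullable, giving e | eH.
Unchanged (no nullable symbols): S -> Ta; S -> aa; S -> e; H -> ae; T -> a.

S -> e | Ta | aa; H -> e | ae | eH; T -> a | e | eH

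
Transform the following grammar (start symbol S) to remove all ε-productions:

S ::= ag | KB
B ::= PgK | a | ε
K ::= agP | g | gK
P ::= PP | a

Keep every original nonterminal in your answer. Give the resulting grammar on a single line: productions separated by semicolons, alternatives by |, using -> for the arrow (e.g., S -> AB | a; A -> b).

Nullable set: {B}.
S -> KB: B nullable, giving K | KB.
Drop B -> ε.
Unchanged (no nullable symbols): S -> ag; B -> PgK; B -> a; K -> agP; K -> g; K -> gK; P -> PP; P -> a.

S -> K | KB | ag; B -> a | PgK; K -> g | gK | agP; P -> a | PP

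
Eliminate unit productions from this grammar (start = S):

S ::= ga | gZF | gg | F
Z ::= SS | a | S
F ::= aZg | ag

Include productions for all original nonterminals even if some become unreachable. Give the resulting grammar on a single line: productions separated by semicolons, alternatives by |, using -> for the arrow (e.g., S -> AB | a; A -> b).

S -> ag | ga | gg | aZg | gZF; F -> ag | aZg; Z -> a | SS | ag | ga | gg | aZg | gZF

Unit productions: S->F, Z->S.
Unit pairs (A ⇒* B via units): (S,F), (Z,F), (Z,S).
S: inherits non-unit rules of {F, S} → aZg | ag | gZF | ga | gg.
F: inherits non-unit rules of {F} → aZg | ag.
Z: inherits non-unit rules of {F, S, Z} → SS | a | aZg | ag | gZF | ga | gg.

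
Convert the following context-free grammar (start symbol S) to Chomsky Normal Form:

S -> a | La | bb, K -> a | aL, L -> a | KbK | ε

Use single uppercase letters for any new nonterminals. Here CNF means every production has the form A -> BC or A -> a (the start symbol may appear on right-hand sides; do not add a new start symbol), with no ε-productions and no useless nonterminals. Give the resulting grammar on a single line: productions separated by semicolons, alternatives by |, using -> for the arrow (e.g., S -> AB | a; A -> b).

Nullable: {L}; after ε-elimination: S -> a | La | bb; K -> a | aL; L -> a | KbK.
No unit productions to eliminate.
TERM: introduce A -> a, B -> b and substitute in every rule of length ≥2.
BIN: L -> KBK becomes L -> KC, C -> BK.

S -> a | BB | LA; A -> a; B -> b; C -> BK; K -> a | AL; L -> a | KC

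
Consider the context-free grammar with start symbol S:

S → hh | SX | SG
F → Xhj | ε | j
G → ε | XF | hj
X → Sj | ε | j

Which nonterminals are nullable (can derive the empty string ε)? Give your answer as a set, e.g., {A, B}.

Directly nullable (have an ε-rule): {F, G, X}.
Not nullable: S — each has a terminal in every rule's right-hand side or depends on a non-nullable symbol.

{F, G, X}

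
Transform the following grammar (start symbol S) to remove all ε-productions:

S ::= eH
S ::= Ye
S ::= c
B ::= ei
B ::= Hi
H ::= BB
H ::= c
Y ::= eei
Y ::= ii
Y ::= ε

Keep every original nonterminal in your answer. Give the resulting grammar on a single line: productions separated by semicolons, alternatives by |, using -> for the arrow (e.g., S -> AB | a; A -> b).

Nullable set: {Y}.
S -> Ye: Y nullable, giving Ye | e.
Drop Y -> ε.
Unchanged (no nullable symbols): S -> c; S -> eH; B -> Hi; B -> ei; H -> BB; H -> c; Y -> eei; Y -> ii.

S -> c | e | Ye | eH; B -> Hi | ei; H -> c | BB; Y -> ii | eei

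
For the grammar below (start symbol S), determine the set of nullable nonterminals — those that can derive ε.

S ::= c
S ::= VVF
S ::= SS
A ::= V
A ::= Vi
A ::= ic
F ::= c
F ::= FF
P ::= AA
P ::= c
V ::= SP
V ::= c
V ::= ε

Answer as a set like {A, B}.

Directly nullable (have an ε-rule): {V}.
A is nullable via A -> V (every symbol on the right is already known nullable).
P is nullable via P -> AA (every symbol on the right is already known nullable).
Not nullable: F, S — each has a terminal in every rule's right-hand side or depends on a non-nullable symbol.

{A, P, V}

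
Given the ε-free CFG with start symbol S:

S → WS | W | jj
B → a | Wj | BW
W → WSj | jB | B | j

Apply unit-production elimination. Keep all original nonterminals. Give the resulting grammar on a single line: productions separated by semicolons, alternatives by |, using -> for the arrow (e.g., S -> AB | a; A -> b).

Unit productions: S->W, W->B.
Unit pairs (A ⇒* B via units): (S,B), (S,W), (W,B).
S: inherits non-unit rules of {B, S, W} → BW | WS | WSj | Wj | a | j | jB | jj.
B: inherits non-unit rules of {B} → BW | Wj | a.
W: inherits non-unit rules of {B, W} → BW | WSj | Wj | a | j | jB.

S -> a | j | BW | WS | Wj | jB | jj | WSj; B -> a | BW | Wj; W -> a | j | BW | Wj | jB | WSj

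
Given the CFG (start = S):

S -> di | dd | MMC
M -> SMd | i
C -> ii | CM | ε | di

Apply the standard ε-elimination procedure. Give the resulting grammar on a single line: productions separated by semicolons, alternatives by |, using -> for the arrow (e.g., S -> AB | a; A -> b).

S -> MM | dd | di | MMC; C -> M | CM | di | ii; M -> i | SMd

Nullable set: {C}.
S -> MMC: C nullable, giving MM | MMC.
Drop C -> ε.
C -> CM: C nullable, giving CM | M.
Unchanged (no nullable symbols): S -> dd; S -> di; C -> di; C -> ii; M -> SMd; M -> i.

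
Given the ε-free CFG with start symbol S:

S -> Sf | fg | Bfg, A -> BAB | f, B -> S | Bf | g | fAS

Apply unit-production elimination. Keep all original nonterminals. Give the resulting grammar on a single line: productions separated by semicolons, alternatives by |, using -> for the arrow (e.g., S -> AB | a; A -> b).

Unit productions: B->S.
Unit pairs (A ⇒* B via units): (B,S).
S: inherits non-unit rules of {S} → Bfg | Sf | fg.
A: inherits non-unit rules of {A} → BAB | f.
B: inherits non-unit rules of {B, S} → Bf | Bfg | Sf | fAS | fg | g.

S -> Sf | fg | Bfg; A -> f | BAB; B -> g | Bf | Sf | fg | Bfg | fAS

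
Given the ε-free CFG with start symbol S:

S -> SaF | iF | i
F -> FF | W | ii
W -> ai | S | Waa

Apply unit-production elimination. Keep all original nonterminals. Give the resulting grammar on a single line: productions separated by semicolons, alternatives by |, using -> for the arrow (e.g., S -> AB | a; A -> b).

Unit productions: F->W, W->S.
Unit pairs (A ⇒* B via units): (F,S), (F,W), (W,S).
S: inherits non-unit rules of {S} → SaF | i | iF.
F: inherits non-unit rules of {F, S, W} → FF | SaF | Waa | ai | i | iF | ii.
W: inherits non-unit rules of {S, W} → SaF | Waa | ai | i | iF.

S -> i | iF | SaF; F -> i | FF | ai | iF | ii | SaF | Waa; W -> i | ai | iF | SaF | Waa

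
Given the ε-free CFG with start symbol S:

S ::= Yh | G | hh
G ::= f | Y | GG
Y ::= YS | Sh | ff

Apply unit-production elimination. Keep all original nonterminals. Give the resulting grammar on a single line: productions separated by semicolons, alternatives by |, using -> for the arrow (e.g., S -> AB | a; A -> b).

S -> f | GG | Sh | YS | Yh | ff | hh; G -> f | GG | Sh | YS | ff; Y -> Sh | YS | ff

Unit productions: G->Y, S->G.
Unit pairs (A ⇒* B via units): (G,Y), (S,G), (S,Y).
S: inherits non-unit rules of {G, S, Y} → GG | Sh | YS | Yh | f | ff | hh.
G: inherits non-unit rules of {G, Y} → GG | Sh | YS | f | ff.
Y: inherits non-unit rules of {Y} → Sh | YS | ff.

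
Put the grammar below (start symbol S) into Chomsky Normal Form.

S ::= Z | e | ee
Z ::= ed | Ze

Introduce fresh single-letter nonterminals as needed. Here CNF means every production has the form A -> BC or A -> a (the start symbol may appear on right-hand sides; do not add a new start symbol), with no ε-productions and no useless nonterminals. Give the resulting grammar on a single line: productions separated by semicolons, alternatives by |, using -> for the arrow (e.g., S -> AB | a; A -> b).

S -> e | AA | AB | ZA; A -> e; B -> d; Z -> AB | ZA

No ε-productions.
After unit-elimination: S -> e | Ze | ed | ee; Z -> Ze | ed.
TERM: introduce B -> d, A -> e and substitute in every rule of length ≥2.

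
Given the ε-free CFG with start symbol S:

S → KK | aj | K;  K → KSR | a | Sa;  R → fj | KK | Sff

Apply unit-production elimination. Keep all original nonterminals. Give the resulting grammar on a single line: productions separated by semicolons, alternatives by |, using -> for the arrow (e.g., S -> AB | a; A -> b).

S -> a | KK | Sa | aj | KSR; K -> a | Sa | KSR; R -> KK | fj | Sff

Unit productions: S->K.
Unit pairs (A ⇒* B via units): (S,K).
S: inherits non-unit rules of {K, S} → KK | KSR | Sa | a | aj.
K: inherits non-unit rules of {K} → KSR | Sa | a.
R: inherits non-unit rules of {R} → KK | Sff | fj.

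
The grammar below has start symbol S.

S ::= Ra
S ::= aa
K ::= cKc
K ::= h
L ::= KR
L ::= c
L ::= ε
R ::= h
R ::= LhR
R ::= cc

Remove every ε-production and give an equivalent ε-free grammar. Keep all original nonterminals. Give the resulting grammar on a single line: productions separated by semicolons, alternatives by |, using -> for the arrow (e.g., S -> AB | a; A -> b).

S -> Ra | aa; K -> h | cKc; L -> c | KR; R -> h | cc | hR | LhR

Nullable set: {L}.
Drop L -> ε.
R -> LhR: L nullable, giving LhR | hR.
Unchanged (no nullable symbols): S -> Ra; S -> aa; K -> cKc; K -> h; L -> KR; L -> c; R -> cc; R -> h.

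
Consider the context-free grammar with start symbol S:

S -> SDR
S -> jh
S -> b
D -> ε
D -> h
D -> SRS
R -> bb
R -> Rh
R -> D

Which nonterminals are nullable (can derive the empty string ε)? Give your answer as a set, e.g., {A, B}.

{D, R}

Directly nullable (have an ε-rule): {D}.
R is nullable via R -> D (every symbol on the right is already known nullable).
Not nullable: S — each has a terminal in every rule's right-hand side or depends on a non-nullable symbol.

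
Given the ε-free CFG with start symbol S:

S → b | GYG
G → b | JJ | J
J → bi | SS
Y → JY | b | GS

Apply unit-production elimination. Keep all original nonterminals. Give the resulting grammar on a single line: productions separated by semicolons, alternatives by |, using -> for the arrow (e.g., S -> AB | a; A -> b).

S -> b | GYG; G -> b | JJ | SS | bi; J -> SS | bi; Y -> b | GS | JY

Unit productions: G->J.
Unit pairs (A ⇒* B via units): (G,J).
S: inherits non-unit rules of {S} → GYG | b.
G: inherits non-unit rules of {G, J} → JJ | SS | b | bi.
J: inherits non-unit rules of {J} → SS | bi.
Y: inherits non-unit rules of {Y} → GS | JY | b.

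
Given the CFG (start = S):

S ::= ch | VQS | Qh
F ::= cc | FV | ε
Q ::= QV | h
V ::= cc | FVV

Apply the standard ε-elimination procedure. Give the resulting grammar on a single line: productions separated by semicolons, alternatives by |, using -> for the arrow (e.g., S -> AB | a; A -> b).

Nullable set: {F}.
Drop F -> ε.
F -> FV: F nullable, giving FV | V.
V -> FVV: F nullable, giving FVV | VV.
Unchanged (no nullable symbols): S -> Qh; S -> VQS; S -> ch; F -> cc; Q -> QV; Q -> h; V -> cc.

S -> Qh | ch | VQS; F -> V | FV | cc; Q -> h | QV; V -> VV | cc | FVV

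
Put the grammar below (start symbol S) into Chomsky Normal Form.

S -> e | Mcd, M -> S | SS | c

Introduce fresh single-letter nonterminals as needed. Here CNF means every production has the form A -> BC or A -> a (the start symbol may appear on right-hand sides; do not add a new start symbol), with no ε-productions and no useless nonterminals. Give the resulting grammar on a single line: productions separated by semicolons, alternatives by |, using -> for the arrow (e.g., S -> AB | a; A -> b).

No ε-productions.
After unit-elimination: S -> e | Mcd; M -> c | e | SS | Mcd.
TERM: introduce A -> c, B -> d and substitute in every rule of length ≥2.
BIN: M -> MAB becomes M -> MC, C -> AB; S -> MAB becomes S -> MD, D -> AB.

S -> e | MD; A -> c; B -> d; C -> AB; D -> AB; M -> c | e | MC | SS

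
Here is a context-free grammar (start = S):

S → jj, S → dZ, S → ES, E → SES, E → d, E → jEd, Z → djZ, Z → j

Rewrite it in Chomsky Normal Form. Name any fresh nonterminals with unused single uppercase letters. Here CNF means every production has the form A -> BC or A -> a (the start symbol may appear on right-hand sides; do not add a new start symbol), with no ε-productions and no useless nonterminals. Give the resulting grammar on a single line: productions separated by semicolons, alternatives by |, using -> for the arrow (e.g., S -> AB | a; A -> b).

S -> AA | BZ | ES; A -> j; B -> d; C -> EB; D -> ES; E -> d | AC | SD; F -> AZ; Z -> j | BF

No ε-productions.
No unit productions to eliminate.
TERM: introduce B -> d, A -> j and substitute in every rule of length ≥2.
BIN: E -> AEB becomes E -> AC, C -> EB; E -> SES becomes E -> SD, D -> ES; Z -> BAZ becomes Z -> BF, F -> AZ.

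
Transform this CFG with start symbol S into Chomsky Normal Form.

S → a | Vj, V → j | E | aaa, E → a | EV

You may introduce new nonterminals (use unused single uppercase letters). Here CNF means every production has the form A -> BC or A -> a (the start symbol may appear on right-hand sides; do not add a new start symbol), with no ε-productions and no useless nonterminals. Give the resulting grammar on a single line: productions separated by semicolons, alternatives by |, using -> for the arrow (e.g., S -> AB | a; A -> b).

S -> a | VA; A -> j; B -> a; C -> BB; E -> a | EV; V -> a | j | BC | EV

No ε-productions.
After unit-elimination: S -> a | Vj; E -> a | EV; V -> a | j | EV | aaa.
TERM: introduce B -> a, A -> j and substitute in every rule of length ≥2.
BIN: V -> BBB becomes V -> BC, C -> BB.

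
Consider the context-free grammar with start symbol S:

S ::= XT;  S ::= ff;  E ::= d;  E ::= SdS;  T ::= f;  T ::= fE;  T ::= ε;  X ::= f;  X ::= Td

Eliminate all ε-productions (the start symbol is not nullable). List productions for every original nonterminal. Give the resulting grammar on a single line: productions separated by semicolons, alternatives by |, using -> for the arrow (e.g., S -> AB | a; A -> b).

S -> X | XT | ff; E -> d | SdS; T -> f | fE; X -> d | f | Td

Nullable set: {T}.
S -> XT: T nullable, giving X | XT.
Drop T -> ε.
X -> Td: T nullable, giving Td | d.
Unchanged (no nullable symbols): S -> ff; E -> SdS; E -> d; T -> f; T -> fE; X -> f.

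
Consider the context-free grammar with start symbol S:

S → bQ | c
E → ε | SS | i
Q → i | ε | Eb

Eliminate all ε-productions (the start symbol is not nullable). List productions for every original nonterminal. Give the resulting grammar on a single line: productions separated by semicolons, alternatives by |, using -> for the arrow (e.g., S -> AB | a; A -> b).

S -> b | c | bQ; E -> i | SS; Q -> b | i | Eb

Nullable set: {E, Q}.
S -> bQ: Q nullable, giving b | bQ.
Drop E -> ε.
Drop Q -> ε.
Q -> Eb: E nullable, giving Eb | b.
Unchanged (no nullable symbols): S -> c; E -> SS; E -> i; Q -> i.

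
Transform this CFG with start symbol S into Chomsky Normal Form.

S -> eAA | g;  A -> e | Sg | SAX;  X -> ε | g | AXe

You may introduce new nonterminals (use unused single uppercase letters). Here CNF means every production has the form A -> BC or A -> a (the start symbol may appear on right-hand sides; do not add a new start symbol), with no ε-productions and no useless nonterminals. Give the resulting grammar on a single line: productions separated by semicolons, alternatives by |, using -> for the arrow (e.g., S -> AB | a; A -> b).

Nullable: {X}; after ε-elimination: S -> g | eAA; A -> e | SA | Sg | SAX; X -> g | Ae | AXe.
No unit productions to eliminate.
TERM: introduce C -> e, B -> g and substitute in every rule of length ≥2.
BIN: A -> SAX becomes A -> SD, D -> AX; S -> CAA becomes S -> CE, E -> AA; X -> AXC becomes X -> AF, F -> XC.

S -> g | CE; A -> e | SA | SB | SD; B -> g; C -> e; D -> AX; E -> AA; F -> XC; X -> g | AC | AF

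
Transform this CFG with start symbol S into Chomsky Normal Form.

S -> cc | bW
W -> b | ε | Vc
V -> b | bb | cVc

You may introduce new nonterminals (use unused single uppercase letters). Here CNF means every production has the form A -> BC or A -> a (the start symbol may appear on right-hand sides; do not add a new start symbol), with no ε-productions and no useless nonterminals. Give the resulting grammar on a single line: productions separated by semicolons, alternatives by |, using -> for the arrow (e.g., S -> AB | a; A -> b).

Nullable: {W}; after ε-elimination: S -> b | bW | cc; V -> b | bb | cVc; W -> b | Vc.
No unit productions to eliminate.
TERM: introduce A -> b, B -> c and substitute in every rule of length ≥2.
BIN: V -> BVB becomes V -> BC, C -> VB.

S -> b | AW | BB; A -> b; B -> c; C -> VB; V -> b | AA | BC; W -> b | VB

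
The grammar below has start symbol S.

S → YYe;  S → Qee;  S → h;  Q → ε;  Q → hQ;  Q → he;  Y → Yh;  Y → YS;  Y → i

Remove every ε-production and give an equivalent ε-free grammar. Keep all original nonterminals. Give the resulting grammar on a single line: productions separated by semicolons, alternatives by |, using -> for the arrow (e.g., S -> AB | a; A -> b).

Nullable set: {Q}.
S -> Qee: Q nullable, giving Qee | ee.
Drop Q -> ε.
Q -> hQ: Q nullable, giving h | hQ.
Unchanged (no nullable symbols): S -> YYe; S -> h; Q -> he; Y -> YS; Y -> Yh; Y -> i.

S -> h | ee | Qee | YYe; Q -> h | hQ | he; Y -> i | YS | Yh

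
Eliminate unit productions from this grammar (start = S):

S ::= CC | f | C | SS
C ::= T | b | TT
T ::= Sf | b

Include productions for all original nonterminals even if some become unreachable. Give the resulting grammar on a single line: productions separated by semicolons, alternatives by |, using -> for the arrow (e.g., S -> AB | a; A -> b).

Unit productions: C->T, S->C.
Unit pairs (A ⇒* B via units): (C,T), (S,C), (S,T).
S: inherits non-unit rules of {C, S, T} → CC | SS | Sf | TT | b | f.
C: inherits non-unit rules of {C, T} → Sf | TT | b.
T: inherits non-unit rules of {T} → Sf | b.

S -> b | f | CC | SS | Sf | TT; C -> b | Sf | TT; T -> b | Sf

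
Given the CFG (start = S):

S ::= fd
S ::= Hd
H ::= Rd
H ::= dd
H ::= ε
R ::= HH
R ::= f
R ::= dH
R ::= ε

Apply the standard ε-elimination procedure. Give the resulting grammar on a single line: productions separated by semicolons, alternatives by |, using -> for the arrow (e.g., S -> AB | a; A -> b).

S -> d | Hd | fd; H -> d | Rd | dd; R -> H | d | f | HH | dH

Nullable set: {H, R}.
S -> Hd: H nullable, giving Hd | d.
Drop H -> ε.
H -> Rd: R nullable, giving Rd | d.
Drop R -> ε.
R -> HH: H, H nullable, giving H | HH.
R -> dH: H nullable, giving d | dH.
Unchanged (no nullable symbols): S -> fd; H -> dd; R -> f.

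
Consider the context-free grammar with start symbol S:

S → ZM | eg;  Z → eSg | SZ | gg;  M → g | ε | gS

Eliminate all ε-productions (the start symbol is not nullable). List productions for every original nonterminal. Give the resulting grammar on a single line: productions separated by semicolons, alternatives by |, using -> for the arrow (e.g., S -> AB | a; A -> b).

S -> Z | ZM | eg; M -> g | gS; Z -> SZ | gg | eSg

Nullable set: {M}.
S -> ZM: M nullable, giving Z | ZM.
Drop M -> ε.
Unchanged (no nullable symbols): S -> eg; M -> g; M -> gS; Z -> SZ; Z -> eSg; Z -> gg.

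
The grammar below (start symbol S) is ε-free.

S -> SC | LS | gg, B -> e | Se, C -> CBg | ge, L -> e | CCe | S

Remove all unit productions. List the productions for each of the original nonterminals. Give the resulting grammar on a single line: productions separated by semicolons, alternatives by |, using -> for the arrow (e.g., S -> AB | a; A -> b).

S -> LS | SC | gg; B -> e | Se; C -> ge | CBg; L -> e | LS | SC | gg | CCe

Unit productions: L->S.
Unit pairs (A ⇒* B via units): (L,S).
S: inherits non-unit rules of {S} → LS | SC | gg.
B: inherits non-unit rules of {B} → Se | e.
C: inherits non-unit rules of {C} → CBg | ge.
L: inherits non-unit rules of {L, S} → CCe | LS | SC | e | gg.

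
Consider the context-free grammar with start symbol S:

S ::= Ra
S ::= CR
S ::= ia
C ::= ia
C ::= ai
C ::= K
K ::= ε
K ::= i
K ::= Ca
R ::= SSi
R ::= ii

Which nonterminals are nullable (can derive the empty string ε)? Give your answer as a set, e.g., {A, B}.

Directly nullable (have an ε-rule): {K}.
C is nullable via C -> K (every symbol on the right is already known nullable).
Not nullable: R, S — each has a terminal in every rule's right-hand side or depends on a non-nullable symbol.

{C, K}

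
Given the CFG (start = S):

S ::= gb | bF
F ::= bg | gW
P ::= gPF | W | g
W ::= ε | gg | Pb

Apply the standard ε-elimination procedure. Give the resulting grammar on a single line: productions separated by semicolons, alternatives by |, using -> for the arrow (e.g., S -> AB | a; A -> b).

Nullable set: {P, W}.
F -> gW: W nullable, giving g | gW.
P -> W: W nullable, giving W.
P -> gPF: P nullable, giving gF | gPF.
Drop W -> ε.
W -> Pb: P nullable, giving Pb | b.
Unchanged (no nullable symbols): S -> bF; S -> gb; F -> bg; P -> g; W -> gg.

S -> bF | gb; F -> g | bg | gW; P -> W | g | gF | gPF; W -> b | Pb | gg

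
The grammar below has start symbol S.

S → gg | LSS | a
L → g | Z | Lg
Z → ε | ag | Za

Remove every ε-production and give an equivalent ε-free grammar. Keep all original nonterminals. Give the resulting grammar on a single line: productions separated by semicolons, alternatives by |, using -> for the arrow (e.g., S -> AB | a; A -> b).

Nullable set: {L, Z}.
S -> LSS: L nullable, giving LSS | SS.
L -> Lg: L nullable, giving Lg | g.
L -> Z: Z nullable, giving Z.
Drop Z -> ε.
Z -> Za: Z nullable, giving Za | a.
Unchanged (no nullable symbols): S -> a; S -> gg; L -> g; Z -> ag.

S -> a | SS | gg | LSS; L -> Z | g | Lg; Z -> a | Za | ag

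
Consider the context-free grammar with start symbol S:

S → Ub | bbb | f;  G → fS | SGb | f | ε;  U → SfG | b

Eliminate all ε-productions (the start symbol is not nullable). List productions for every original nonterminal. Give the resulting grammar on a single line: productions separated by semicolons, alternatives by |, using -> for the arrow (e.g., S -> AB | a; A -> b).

Nullable set: {G}.
Drop G -> ε.
G -> SGb: G nullable, giving SGb | Sb.
U -> SfG: G nullable, giving Sf | SfG.
Unchanged (no nullable symbols): S -> Ub; S -> bbb; S -> f; G -> f; G -> fS; U -> b.

S -> f | Ub | bbb; G -> f | Sb | fS | SGb; U -> b | Sf | SfG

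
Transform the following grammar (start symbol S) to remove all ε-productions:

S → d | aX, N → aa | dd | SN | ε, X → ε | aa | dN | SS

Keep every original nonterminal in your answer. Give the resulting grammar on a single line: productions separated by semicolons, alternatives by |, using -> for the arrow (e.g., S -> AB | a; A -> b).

S -> a | d | aX; N -> S | SN | aa | dd; X -> d | SS | aa | dN

Nullable set: {N, X}.
S -> aX: X nullable, giving a | aX.
Drop N -> ε.
N -> SN: N nullable, giving S | SN.
Drop X -> ε.
X -> dN: N nullable, giving d | dN.
Unchanged (no nullable symbols): S -> d; N -> aa; N -> dd; X -> SS; X -> aa.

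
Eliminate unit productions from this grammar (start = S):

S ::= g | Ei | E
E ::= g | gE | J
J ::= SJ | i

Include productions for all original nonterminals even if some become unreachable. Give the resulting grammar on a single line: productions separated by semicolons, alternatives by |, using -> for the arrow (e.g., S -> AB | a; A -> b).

S -> g | i | Ei | SJ | gE; E -> g | i | SJ | gE; J -> i | SJ

Unit productions: E->J, S->E.
Unit pairs (A ⇒* B via units): (E,J), (S,E), (S,J).
S: inherits non-unit rules of {E, J, S} → Ei | SJ | g | gE | i.
E: inherits non-unit rules of {E, J} → SJ | g | gE | i.
J: inherits non-unit rules of {J} → SJ | i.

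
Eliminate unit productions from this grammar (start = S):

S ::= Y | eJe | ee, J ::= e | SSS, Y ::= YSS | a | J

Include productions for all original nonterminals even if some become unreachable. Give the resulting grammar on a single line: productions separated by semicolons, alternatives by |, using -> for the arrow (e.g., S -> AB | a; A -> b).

S -> a | e | ee | SSS | YSS | eJe; J -> e | SSS; Y -> a | e | SSS | YSS

Unit productions: S->Y, Y->J.
Unit pairs (A ⇒* B via units): (S,J), (S,Y), (Y,J).
S: inherits non-unit rules of {J, S, Y} → SSS | YSS | a | e | eJe | ee.
J: inherits non-unit rules of {J} → SSS | e.
Y: inherits non-unit rules of {J, Y} → SSS | YSS | a | e.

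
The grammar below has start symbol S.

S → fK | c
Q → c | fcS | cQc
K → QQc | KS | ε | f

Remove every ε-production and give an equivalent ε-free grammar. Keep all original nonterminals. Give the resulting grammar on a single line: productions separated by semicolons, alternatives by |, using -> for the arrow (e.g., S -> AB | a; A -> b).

Nullable set: {K}.
S -> fK: K nullable, giving f | fK.
Drop K -> ε.
K -> KS: K nullable, giving KS | S.
Unchanged (no nullable symbols): S -> c; K -> QQc; K -> f; Q -> c; Q -> cQc; Q -> fcS.

S -> c | f | fK; K -> S | f | KS | QQc; Q -> c | cQc | fcS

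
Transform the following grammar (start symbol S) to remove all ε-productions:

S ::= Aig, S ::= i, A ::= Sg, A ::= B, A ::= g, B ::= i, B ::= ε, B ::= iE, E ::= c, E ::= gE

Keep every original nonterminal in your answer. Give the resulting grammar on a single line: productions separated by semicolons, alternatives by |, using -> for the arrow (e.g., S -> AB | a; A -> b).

S -> i | ig | Aig; A -> B | g | Sg; B -> i | iE; E -> c | gE

Nullable set: {A, B}.
S -> Aig: A nullable, giving Aig | ig.
A -> B: B nullable, giving B.
Drop B -> ε.
Unchanged (no nullable symbols): S -> i; A -> Sg; A -> g; B -> i; B -> iE; E -> c; E -> gE.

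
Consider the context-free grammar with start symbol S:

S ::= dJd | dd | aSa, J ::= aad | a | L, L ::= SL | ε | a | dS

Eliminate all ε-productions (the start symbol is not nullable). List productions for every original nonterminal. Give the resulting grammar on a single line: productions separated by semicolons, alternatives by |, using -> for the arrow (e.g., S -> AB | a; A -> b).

Nullable set: {J, L}.
S -> dJd: J nullable, giving dJd | dd.
J -> L: L nullable, giving L.
Drop L -> ε.
L -> SL: L nullable, giving S | SL.
Unchanged (no nullable symbols): S -> aSa; S -> dd; J -> a; J -> aad; L -> a; L -> dS.

S -> dd | aSa | dJd; J -> L | a | aad; L -> S | a | SL | dS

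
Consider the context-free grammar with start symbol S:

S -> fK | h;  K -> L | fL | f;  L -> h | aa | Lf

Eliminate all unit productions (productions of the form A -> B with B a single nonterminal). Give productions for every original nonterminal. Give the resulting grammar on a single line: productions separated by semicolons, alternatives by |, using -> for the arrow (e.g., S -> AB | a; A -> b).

S -> h | fK; K -> f | h | Lf | aa | fL; L -> h | Lf | aa

Unit productions: K->L.
Unit pairs (A ⇒* B via units): (K,L).
S: inherits non-unit rules of {S} → fK | h.
K: inherits non-unit rules of {K, L} → Lf | aa | f | fL | h.
L: inherits non-unit rules of {L} → Lf | aa | h.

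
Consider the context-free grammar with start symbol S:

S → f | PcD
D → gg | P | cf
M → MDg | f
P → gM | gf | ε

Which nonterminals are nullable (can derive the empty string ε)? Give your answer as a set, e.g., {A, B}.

Directly nullable (have an ε-rule): {P}.
D is nullable via D -> P (every symbol on the right is already known nullable).
Not nullable: M, S — each has a terminal in every rule's right-hand side or depends on a non-nullable symbol.

{D, P}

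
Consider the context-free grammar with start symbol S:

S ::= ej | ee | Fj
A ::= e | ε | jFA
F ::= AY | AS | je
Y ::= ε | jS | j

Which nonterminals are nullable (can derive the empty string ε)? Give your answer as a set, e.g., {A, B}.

{A, F, Y}

Directly nullable (have an ε-rule): {A, Y}.
F is nullable via F -> AY (every symbol on the right is already known nullable).
Not nullable: S — each has a terminal in every rule's right-hand side or depends on a non-nullable symbol.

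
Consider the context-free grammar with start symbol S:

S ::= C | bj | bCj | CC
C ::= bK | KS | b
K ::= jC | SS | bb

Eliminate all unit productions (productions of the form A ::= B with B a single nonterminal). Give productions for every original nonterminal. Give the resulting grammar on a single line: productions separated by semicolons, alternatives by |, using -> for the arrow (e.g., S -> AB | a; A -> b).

S -> b | CC | KS | bK | bj | bCj; C -> b | KS | bK; K -> SS | bb | jC

Unit productions: S->C.
Unit pairs (A ⇒* B via units): (S,C).
S: inherits non-unit rules of {C, S} → CC | KS | b | bCj | bK | bj.
C: inherits non-unit rules of {C} → KS | b | bK.
K: inherits non-unit rules of {K} → SS | bb | jC.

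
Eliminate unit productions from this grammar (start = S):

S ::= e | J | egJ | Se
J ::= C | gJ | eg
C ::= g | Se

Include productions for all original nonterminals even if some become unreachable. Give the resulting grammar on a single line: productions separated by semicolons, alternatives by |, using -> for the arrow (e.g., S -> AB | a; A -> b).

S -> e | g | Se | eg | gJ | egJ; C -> g | Se; J -> g | Se | eg | gJ

Unit productions: J->C, S->J.
Unit pairs (A ⇒* B via units): (J,C), (S,C), (S,J).
S: inherits non-unit rules of {C, J, S} → Se | e | eg | egJ | g | gJ.
C: inherits non-unit rules of {C} → Se | g.
J: inherits non-unit rules of {C, J} → Se | eg | g | gJ.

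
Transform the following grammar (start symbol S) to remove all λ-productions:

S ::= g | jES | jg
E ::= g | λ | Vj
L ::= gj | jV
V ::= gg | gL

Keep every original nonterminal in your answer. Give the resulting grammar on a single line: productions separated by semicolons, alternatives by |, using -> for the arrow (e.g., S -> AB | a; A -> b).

S -> g | jS | jg | jES; E -> g | Vj; L -> gj | jV; V -> gL | gg

Nullable set: {E}.
S -> jES: E nullable, giving jES | jS.
Drop E -> λ.
Unchanged (no nullable symbols): S -> g; S -> jg; E -> Vj; E -> g; L -> gj; L -> jV; V -> gL; V -> gg.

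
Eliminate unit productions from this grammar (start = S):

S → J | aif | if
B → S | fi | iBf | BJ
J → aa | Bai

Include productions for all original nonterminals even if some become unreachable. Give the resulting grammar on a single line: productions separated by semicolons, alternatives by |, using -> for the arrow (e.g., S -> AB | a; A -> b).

S -> aa | if | Bai | aif; B -> BJ | aa | fi | if | Bai | aif | iBf; J -> aa | Bai

Unit productions: B->S, S->J.
Unit pairs (A ⇒* B via units): (B,J), (B,S), (S,J).
S: inherits non-unit rules of {J, S} → Bai | aa | aif | if.
B: inherits non-unit rules of {B, J, S} → BJ | Bai | aa | aif | fi | iBf | if.
J: inherits non-unit rules of {J} → Bai | aa.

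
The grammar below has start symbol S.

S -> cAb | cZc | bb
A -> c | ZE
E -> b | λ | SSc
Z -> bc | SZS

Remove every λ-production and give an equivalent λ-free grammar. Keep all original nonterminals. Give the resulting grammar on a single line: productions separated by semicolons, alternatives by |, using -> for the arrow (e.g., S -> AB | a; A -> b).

Nullable set: {E}.
A -> ZE: E nullable, giving Z | ZE.
Drop E -> λ.
Unchanged (no nullable symbols): S -> bb; S -> cAb; S -> cZc; A -> c; E -> SSc; E -> b; Z -> SZS; Z -> bc.

S -> bb | cAb | cZc; A -> Z | c | ZE; E -> b | SSc; Z -> bc | SZS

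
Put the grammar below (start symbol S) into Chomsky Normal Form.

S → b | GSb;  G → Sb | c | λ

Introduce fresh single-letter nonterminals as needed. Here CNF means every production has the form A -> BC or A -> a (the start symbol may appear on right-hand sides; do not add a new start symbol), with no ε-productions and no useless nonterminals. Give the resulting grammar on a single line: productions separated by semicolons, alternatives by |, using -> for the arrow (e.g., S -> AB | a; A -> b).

Nullable: {G}; after ε-elimination: S -> b | Sb | GSb; G -> c | Sb.
No unit productions to eliminate.
TERM: introduce A -> b and substitute in every rule of length ≥2.
BIN: S -> GSA becomes S -> GB, B -> SA.

S -> b | GB | SA; A -> b; B -> SA; G -> c | SA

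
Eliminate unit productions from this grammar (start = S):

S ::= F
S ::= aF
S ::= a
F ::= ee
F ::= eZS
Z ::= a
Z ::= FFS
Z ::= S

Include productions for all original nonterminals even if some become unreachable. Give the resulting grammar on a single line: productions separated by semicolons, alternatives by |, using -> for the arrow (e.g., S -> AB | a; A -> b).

Unit productions: S->F, Z->S.
Unit pairs (A ⇒* B via units): (S,F), (Z,F), (Z,S).
S: inherits non-unit rules of {F, S} → a | aF | eZS | ee.
F: inherits non-unit rules of {F} → eZS | ee.
Z: inherits non-unit rules of {F, S, Z} → FFS | a | aF | eZS | ee.

S -> a | aF | ee | eZS; F -> ee | eZS; Z -> a | aF | ee | FFS | eZS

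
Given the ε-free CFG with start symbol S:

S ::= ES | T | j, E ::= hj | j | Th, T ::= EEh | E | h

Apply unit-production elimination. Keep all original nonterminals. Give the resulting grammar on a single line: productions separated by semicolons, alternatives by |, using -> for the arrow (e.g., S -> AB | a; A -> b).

Unit productions: S->T, T->E.
Unit pairs (A ⇒* B via units): (S,E), (S,T), (T,E).
S: inherits non-unit rules of {E, S, T} → EEh | ES | Th | h | hj | j.
E: inherits non-unit rules of {E} → Th | hj | j.
T: inherits non-unit rules of {E, T} → EEh | Th | h | hj | j.

S -> h | j | ES | Th | hj | EEh; E -> j | Th | hj; T -> h | j | Th | hj | EEh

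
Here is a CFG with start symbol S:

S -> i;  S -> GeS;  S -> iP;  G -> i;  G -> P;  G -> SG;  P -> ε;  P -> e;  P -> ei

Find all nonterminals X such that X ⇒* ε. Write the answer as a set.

Directly nullable (have an ε-rule): {P}.
G is nullable via G -> P (every symbol on the right is already known nullable).
Not nullable: S — each has a terminal in every rule's right-hand side or depends on a non-nullable symbol.

{G, P}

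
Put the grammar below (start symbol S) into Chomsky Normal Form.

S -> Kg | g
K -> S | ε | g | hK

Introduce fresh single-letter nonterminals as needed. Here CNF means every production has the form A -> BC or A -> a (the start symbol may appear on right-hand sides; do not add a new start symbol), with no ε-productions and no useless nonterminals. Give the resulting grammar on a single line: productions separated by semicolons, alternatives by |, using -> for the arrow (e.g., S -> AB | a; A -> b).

S -> g | KA; A -> g; B -> h; K -> g | h | BK | KA

Nullable: {K}; after ε-elimination: S -> g | Kg; K -> S | g | h | hK.
After unit-elimination: S -> g | Kg; K -> g | h | Kg | hK.
TERM: introduce A -> g, B -> h and substitute in every rule of length ≥2.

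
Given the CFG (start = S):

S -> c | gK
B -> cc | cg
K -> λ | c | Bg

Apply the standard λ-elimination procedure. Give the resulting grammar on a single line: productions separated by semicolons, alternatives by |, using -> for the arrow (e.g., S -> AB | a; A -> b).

S -> c | g | gK; B -> cc | cg; K -> c | Bg

Nullable set: {K}.
S -> gK: K nullable, giving g | gK.
Drop K -> λ.
Unchanged (no nullable symbols): S -> c; B -> cc; B -> cg; K -> Bg; K -> c.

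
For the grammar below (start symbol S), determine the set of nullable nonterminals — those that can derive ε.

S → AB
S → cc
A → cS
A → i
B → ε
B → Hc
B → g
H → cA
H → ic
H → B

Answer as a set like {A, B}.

{B, H}

Directly nullable (have an ε-rule): {B}.
H is nullable via H -> B (every symbol on the right is already known nullable).
Not nullable: A, S — each has a terminal in every rule's right-hand side or depends on a non-nullable symbol.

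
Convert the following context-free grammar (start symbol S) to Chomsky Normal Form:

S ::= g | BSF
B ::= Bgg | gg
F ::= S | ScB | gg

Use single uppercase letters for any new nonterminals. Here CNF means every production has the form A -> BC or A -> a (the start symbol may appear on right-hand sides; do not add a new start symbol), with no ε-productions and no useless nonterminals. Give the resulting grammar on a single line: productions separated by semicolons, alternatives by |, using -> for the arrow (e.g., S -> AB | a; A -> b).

No ε-productions.
After unit-elimination: S -> g | BSF; B -> gg | Bgg; F -> g | gg | BSF | ScB.
TERM: introduce C -> c, A -> g and substitute in every rule of length ≥2.
BIN: B -> BAA becomes B -> BD, D -> AA; F -> BSF becomes F -> BE, E -> SF; F -> SCB becomes F -> SG, G -> CB; S -> BSF becomes S -> BH, H -> SF.

S -> g | BH; A -> g; B -> AA | BD; C -> c; D -> AA; E -> SF; F -> g | AA | BE | SG; G -> CB; H -> SF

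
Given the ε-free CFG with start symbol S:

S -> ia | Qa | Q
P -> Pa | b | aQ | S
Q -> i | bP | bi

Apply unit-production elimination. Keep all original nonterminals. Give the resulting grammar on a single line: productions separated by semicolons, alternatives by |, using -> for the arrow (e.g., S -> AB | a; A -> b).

S -> i | Qa | bP | bi | ia; P -> b | i | Pa | Qa | aQ | bP | bi | ia; Q -> i | bP | bi

Unit productions: P->S, S->Q.
Unit pairs (A ⇒* B via units): (P,Q), (P,S), (S,Q).
S: inherits non-unit rules of {Q, S} → Qa | bP | bi | i | ia.
P: inherits non-unit rules of {P, Q, S} → Pa | Qa | aQ | b | bP | bi | i | ia.
Q: inherits non-unit rules of {Q} → bP | bi | i.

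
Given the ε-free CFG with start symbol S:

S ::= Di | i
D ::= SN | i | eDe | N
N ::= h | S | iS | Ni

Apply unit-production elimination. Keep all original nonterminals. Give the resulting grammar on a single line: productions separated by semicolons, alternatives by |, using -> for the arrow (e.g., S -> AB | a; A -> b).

S -> i | Di; D -> h | i | Di | Ni | SN | iS | eDe; N -> h | i | Di | Ni | iS

Unit productions: D->N, N->S.
Unit pairs (A ⇒* B via units): (D,N), (D,S), (N,S).
S: inherits non-unit rules of {S} → Di | i.
D: inherits non-unit rules of {D, N, S} → Di | Ni | SN | eDe | h | i | iS.
N: inherits non-unit rules of {N, S} → Di | Ni | h | i | iS.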